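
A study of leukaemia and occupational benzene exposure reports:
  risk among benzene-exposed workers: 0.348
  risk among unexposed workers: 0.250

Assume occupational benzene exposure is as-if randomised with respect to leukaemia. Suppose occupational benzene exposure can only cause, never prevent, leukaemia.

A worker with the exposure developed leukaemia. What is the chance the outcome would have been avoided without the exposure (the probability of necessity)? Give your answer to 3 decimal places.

PN ≈ 0.282

Let p₁ = 0.348, p₀ = 0.25.
Under exogeneity and monotonicity, PN = (p₁ − p₀) / p₁.
PN = (0.348 − 0.25) / 0.348 = 0.098 / 0.348 ≈ 0.2816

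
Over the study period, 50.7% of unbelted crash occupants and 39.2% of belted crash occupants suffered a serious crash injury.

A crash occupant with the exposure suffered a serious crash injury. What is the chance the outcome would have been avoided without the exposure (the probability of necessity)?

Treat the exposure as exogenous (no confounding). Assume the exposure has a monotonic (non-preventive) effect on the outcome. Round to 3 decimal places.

PN ≈ 0.227

p₁ = 0.507, p₀ = 0.392.
Under exogeneity and monotonicity, PN = (p₁ − p₀) / p₁.
PN = (0.507 − 0.392) / 0.507 = 0.115 / 0.507 ≈ 0.2268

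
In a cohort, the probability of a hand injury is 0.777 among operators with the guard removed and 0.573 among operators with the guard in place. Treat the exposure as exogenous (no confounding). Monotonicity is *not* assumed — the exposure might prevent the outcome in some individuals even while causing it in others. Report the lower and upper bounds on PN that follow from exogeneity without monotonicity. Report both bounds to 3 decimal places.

Let p₁ = 0.777, p₀ = 0.573.
Under exogeneity alone the bounds on PN are max{0,(p₁−p₀)/p₁} ≤ PN ≤ min{1,(1−p₀)/p₁}.
  lower = (p₁ − p₀)/p₁ = 0.204 / 0.777 ≈ 0.2625
  upper = min{1, (1 − p₀)/p₁} = 0.427 / 0.777 ≈ 0.5495

0.263 ≤ PN ≤ 0.550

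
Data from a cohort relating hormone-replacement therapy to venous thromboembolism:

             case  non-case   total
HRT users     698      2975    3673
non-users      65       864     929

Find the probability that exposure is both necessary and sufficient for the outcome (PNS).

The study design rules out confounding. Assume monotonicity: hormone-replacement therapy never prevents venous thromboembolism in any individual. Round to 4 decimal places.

PNS ≈ 0.1201

p₁ = P(outcome | exposed) = 698/3673 = 0.19004
p₀ = P(outcome | unexposed) = 65/929 = 0.069968
Under exogeneity and monotonicity, PNS = p₁ − p₀.
PNS = 0.19004 − 0.069968 = 0.12007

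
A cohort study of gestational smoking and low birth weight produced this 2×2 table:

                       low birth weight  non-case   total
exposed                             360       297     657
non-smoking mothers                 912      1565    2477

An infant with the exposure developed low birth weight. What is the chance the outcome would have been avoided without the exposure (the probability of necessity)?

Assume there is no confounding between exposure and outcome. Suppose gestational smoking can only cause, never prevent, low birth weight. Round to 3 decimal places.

p₁ = P(outcome | exposed) = 360/657 = 0.54795
p₀ = P(outcome | unexposed) = 912/2477 = 0.36819
Under exogeneity and monotonicity, PN = (p₁ − p₀)/p₁.
PN = (0.54795 − 0.36819) / 0.54795 ≈ 0.3281

PN ≈ 0.328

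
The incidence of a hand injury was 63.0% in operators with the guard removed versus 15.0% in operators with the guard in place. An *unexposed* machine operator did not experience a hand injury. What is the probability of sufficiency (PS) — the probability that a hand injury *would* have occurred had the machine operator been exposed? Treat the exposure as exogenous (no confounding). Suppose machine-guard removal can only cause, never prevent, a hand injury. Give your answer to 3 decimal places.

PS ≈ 0.565

p₁ = 0.63, p₀ = 0.15.
Under exogeneity and monotonicity, PS = (p₁ − p₀) / (1 − p₀).
PS = (0.63 − 0.15) / (1 − 0.15) = 0.48 / 0.85 ≈ 0.5647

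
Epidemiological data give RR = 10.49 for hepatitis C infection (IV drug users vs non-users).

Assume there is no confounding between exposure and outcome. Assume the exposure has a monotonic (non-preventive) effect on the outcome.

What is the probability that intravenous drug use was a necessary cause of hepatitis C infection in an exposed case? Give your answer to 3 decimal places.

Under exogeneity and monotonicity, PN = (RR − 1) / RR = 1 − 1/RR.
PN = (10.49 − 1) / 10.49 = 9.49 / 10.49 ≈ 0.9047

PN ≈ 0.905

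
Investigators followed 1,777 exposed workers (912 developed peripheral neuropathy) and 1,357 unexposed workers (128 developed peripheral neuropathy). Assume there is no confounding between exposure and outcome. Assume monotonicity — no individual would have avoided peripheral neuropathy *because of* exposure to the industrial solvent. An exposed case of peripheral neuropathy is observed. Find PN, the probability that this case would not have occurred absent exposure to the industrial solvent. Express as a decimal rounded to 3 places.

PN ≈ 0.816

p₁ = P(outcome | exposed) = 912/1777 = 0.51322
p₀ = P(outcome | unexposed) = 128/1357 = 0.094326
Under exogeneity and monotonicity, PN = (p₁ − p₀) / p₁.
PN = (0.51322 − 0.094326) / 0.51322 = 0.4189 / 0.51322 ≈ 0.8162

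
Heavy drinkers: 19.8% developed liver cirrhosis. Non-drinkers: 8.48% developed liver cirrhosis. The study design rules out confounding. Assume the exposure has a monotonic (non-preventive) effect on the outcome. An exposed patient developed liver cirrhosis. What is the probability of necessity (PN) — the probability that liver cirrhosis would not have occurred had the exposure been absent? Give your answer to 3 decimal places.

p₁ = 0.198, p₀ = 0.0848.
Under exogeneity and monotonicity, PN = (p₁ − p₀) / p₁.
PN = (0.198 − 0.0848) / 0.198 = 0.1132 / 0.198 ≈ 0.5717

PN ≈ 0.572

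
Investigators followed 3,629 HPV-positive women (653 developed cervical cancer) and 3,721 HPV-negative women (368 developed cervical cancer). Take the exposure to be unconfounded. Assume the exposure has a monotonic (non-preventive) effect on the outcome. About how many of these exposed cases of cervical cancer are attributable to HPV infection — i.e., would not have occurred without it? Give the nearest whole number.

about 294 cases

p₁ = P(outcome | exposed) = 653/3629 = 0.17994
p₀ = P(outcome | unexposed) = 368/3721 = 0.098898
PN = (p₁ − p₀)/p₁ = (0.17994 − 0.098898) / 0.17994 ≈ 0.45038.
Attributable cases ≈ PN × (exposed cases) = 0.45038 × 653 ≈ 294.10.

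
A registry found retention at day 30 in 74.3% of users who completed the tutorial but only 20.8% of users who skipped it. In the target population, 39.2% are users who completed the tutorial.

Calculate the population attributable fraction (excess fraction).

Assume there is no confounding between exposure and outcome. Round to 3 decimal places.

p₁ = 0.743, p₀ = 0.208.
Overall risk P(Y=1) = π·p₁ + (1−π)·p₀ = 0.392×0.743 + 0.608×0.208 = 0.41772.
Under exogeneity, PAF = [P(Y=1) − p₀] / P(Y=1).
PAF = (0.41772 − 0.208) / 0.41772 ≈ 0.5021

PAF ≈ 0.502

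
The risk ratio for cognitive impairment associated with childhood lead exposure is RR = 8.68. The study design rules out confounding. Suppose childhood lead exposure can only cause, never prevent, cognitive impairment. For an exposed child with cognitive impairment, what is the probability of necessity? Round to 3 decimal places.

PN ≈ 0.885

Under exogeneity and monotonicity, PN = (RR − 1) / RR = 1 − 1/RR.
PN = (8.68 − 1) / 8.68 = 7.68 / 8.68 ≈ 0.8848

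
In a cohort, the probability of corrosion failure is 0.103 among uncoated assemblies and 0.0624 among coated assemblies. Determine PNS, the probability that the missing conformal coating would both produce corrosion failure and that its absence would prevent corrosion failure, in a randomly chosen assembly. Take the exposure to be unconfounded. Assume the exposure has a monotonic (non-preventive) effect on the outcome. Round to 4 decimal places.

PNS ≈ 0.0406

Let p₁ = 0.103, p₀ = 0.0624.
Under exogeneity and monotonicity, PNS = p₁ − p₀.
PNS = 0.103 − 0.0624 = 0.0406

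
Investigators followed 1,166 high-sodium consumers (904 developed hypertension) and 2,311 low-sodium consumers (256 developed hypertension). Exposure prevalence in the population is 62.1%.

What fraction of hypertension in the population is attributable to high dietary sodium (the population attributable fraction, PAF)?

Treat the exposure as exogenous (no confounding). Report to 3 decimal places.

PAF ≈ 0.788

p₁ = P(outcome | exposed) = 904/1166 = 0.7753
p₀ = P(outcome | unexposed) = 256/2311 = 0.11077
Overall risk P(Y=1) = π·p₁ + (1−π)·p₀ = 0.621×0.7753 + 0.379×0.11077 = 0.52344.
Under exogeneity, PAF = [P(Y=1) − p₀] / P(Y=1).
PAF = (0.52344 − 0.11077) / 0.52344 ≈ 0.7884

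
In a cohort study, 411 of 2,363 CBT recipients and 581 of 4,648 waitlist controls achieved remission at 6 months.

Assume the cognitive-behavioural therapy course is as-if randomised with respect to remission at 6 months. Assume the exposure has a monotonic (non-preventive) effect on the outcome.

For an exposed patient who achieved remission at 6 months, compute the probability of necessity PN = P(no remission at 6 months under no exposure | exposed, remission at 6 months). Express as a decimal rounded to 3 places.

p₁ = P(outcome | exposed) = 411/2363 = 0.17393
p₀ = P(outcome | unexposed) = 581/4648 = 0.125
Under exogeneity and monotonicity, PN = (p₁ − p₀) / p₁.
PN = (0.17393 − 0.125) / 0.17393 = 0.048931 / 0.17393 ≈ 0.2813

PN ≈ 0.281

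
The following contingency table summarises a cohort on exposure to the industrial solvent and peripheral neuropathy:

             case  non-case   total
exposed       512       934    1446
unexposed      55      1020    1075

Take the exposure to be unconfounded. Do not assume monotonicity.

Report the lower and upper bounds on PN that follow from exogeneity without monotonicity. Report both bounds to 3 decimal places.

0.856 ≤ PN ≤ 1.000

p₁ = P(outcome | exposed) = 512/1446 = 0.35408
p₀ = P(outcome | unexposed) = 55/1075 = 0.051163
Under exogeneity alone the bounds on PN are max{0,(p₁−p₀)/p₁} ≤ PN ≤ min{1,(1−p₀)/p₁}.
  lower = (p₁ − p₀)/p₁ = 0.30292 / 0.35408 ≈ 0.8555
  upper = min{1, (1 − p₀)/p₁} = 0.94884 / 0.35408 ≈ 2.6797 → capped at 1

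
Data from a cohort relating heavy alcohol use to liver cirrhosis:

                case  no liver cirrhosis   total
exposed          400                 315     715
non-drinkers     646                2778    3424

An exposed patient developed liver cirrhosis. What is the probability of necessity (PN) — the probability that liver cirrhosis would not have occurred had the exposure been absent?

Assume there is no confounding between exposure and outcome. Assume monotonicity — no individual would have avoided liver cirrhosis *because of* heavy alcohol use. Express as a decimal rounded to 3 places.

PN ≈ 0.663

p₁ = P(outcome | exposed) = 400/715 = 0.55944
p₀ = P(outcome | unexposed) = 646/3424 = 0.18867
Under exogeneity and monotonicity, PN = (p₁ − p₀) / p₁.
PN = (0.55944 − 0.18867) / 0.55944 = 0.37077 / 0.55944 ≈ 0.6628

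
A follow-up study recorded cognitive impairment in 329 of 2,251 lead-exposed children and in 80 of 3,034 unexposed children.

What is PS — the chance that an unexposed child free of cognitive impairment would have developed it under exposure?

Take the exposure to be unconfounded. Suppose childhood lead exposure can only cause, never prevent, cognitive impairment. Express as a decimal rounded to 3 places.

p₁ = P(outcome | exposed) = 329/2251 = 0.14616
p₀ = P(outcome | unexposed) = 80/3034 = 0.026368
Under exogeneity and monotonicity, PS = (p₁ − p₀) / (1 − p₀).
PS = (0.14616 − 0.026368) / (1 − 0.026368) = 0.11979 / 0.97363 ≈ 0.1230

PS ≈ 0.123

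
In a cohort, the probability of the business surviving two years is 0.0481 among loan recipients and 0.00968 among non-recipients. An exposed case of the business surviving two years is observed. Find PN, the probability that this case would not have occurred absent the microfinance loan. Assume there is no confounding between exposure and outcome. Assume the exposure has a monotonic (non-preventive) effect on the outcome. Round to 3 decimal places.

Let p₁ = 0.0481, p₀ = 0.00968.
Under exogeneity and monotonicity, PN = (p₁ − p₀) / p₁.
PN = (0.0481 − 0.00968) / 0.0481 = 0.03842 / 0.0481 ≈ 0.7988

PN ≈ 0.799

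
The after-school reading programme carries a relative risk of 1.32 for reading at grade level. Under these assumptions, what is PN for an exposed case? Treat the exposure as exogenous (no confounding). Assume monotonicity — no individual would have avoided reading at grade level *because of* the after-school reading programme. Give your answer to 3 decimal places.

PN ≈ 0.242

Under exogeneity and monotonicity, PN = (RR − 1) / RR = 1 − 1/RR.
PN = (1.32 − 1) / 1.32 = 0.32 / 1.32 ≈ 0.2424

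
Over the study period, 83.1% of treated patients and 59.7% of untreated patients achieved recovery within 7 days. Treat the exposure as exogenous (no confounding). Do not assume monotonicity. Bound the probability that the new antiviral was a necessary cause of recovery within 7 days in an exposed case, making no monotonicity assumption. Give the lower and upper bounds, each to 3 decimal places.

0.282 ≤ PN ≤ 0.485

p₁ = 0.831, p₀ = 0.597.
Under exogeneity alone the bounds on PN are max{0,(p₁−p₀)/p₁} ≤ PN ≤ min{1,(1−p₀)/p₁}.
  lower = (p₁ − p₀)/p₁ = 0.234 / 0.831 ≈ 0.2816
  upper = min{1, (1 − p₀)/p₁} = 0.403 / 0.831 ≈ 0.4850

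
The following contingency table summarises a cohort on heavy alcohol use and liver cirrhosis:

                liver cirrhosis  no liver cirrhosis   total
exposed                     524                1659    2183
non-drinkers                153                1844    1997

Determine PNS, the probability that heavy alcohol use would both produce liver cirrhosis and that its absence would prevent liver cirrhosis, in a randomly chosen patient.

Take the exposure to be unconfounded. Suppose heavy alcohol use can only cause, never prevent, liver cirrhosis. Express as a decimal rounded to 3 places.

PNS ≈ 0.163

p₁ = P(outcome | exposed) = 524/2183 = 0.24004
p₀ = P(outcome | unexposed) = 153/1997 = 0.076615
Under exogeneity and monotonicity, PNS = p₁ − p₀.
PNS = 0.24004 − 0.076615 = 0.16342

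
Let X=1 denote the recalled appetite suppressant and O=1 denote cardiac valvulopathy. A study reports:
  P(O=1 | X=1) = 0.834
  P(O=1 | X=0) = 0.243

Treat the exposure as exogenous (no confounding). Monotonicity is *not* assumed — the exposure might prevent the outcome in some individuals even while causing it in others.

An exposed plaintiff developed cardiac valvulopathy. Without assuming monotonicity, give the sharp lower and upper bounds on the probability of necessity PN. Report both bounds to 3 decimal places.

Let p₁ = 0.834, p₀ = 0.243.
Under exogeneity alone the bounds on PN are max{0,(p₁−p₀)/p₁} ≤ PN ≤ min{1,(1−p₀)/p₁}.
  lower = (p₁ − p₀)/p₁ = 0.591 / 0.834 ≈ 0.7086
  upper = min{1, (1 − p₀)/p₁} = 0.757 / 0.834 ≈ 0.9077

0.709 ≤ PN ≤ 0.908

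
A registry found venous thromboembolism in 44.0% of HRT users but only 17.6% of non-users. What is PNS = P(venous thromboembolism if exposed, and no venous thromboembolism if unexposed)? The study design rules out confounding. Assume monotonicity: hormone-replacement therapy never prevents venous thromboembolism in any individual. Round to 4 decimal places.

p₁ = 0.44, p₀ = 0.176.
Under exogeneity and monotonicity, PNS = p₁ − p₀.
PNS = 0.44 − 0.176 = 0.264

PNS ≈ 0.2640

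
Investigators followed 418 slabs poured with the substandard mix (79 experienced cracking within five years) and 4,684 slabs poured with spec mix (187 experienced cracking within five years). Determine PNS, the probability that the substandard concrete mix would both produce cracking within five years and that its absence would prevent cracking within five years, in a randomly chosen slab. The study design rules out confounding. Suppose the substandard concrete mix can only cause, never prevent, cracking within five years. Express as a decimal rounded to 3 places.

p₁ = P(outcome | exposed) = 79/418 = 0.189
p₀ = P(outcome | unexposed) = 187/4684 = 0.039923
Under exogeneity and monotonicity, PNS = p₁ − p₀.
PNS = 0.189 − 0.039923 = 0.14907

PNS ≈ 0.149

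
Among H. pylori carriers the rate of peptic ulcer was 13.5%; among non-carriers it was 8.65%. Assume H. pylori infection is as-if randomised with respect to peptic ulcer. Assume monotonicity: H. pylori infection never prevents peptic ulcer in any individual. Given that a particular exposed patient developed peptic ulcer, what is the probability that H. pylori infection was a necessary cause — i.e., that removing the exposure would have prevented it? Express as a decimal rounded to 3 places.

p₁ = 0.135, p₀ = 0.0865.
Under exogeneity and monotonicity, PN = (p₁ − p₀) / p₁.
PN = (0.135 − 0.0865) / 0.135 = 0.0485 / 0.135 ≈ 0.3593

PN ≈ 0.359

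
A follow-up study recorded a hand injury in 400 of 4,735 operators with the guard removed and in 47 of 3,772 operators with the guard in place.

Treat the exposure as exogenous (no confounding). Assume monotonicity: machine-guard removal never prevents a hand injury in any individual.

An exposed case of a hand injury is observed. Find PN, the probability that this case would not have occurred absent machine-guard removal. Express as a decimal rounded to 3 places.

PN ≈ 0.853

p₁ = P(outcome | exposed) = 400/4735 = 0.084477
p₀ = P(outcome | unexposed) = 47/3772 = 0.01246
Under exogeneity and monotonicity, PN = (p₁ − p₀) / p₁.
PN = (0.084477 − 0.01246) / 0.084477 = 0.072017 / 0.084477 ≈ 0.8525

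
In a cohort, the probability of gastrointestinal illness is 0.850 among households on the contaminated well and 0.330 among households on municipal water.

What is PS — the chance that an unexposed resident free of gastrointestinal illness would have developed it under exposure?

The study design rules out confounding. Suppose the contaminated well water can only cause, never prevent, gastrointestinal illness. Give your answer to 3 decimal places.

Let p₁ = 0.85, p₀ = 0.33.
Under exogeneity and monotonicity, PS = (p₁ − p₀) / (1 − p₀).
PS = (0.85 − 0.33) / (1 − 0.33) = 0.52 / 0.67 ≈ 0.7761

PS ≈ 0.776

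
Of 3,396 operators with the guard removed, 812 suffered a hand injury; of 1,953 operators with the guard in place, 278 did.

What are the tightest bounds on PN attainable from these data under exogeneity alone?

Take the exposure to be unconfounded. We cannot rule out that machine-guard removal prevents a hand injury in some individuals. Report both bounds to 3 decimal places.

p₁ = P(outcome | exposed) = 812/3396 = 0.2391
p₀ = P(outcome | unexposed) = 278/1953 = 0.14235
Under exogeneity alone the bounds on PN are max{0,(p₁−p₀)/p₁} ≤ PN ≤ min{1,(1−p₀)/p₁}.
  lower = (p₁ − p₀)/p₁ = 0.09676 / 0.2391 ≈ 0.4047
  upper = min{1, (1 − p₀)/p₁} = 0.85765 / 0.2391 ≈ 3.5869 → capped at 1

0.405 ≤ PN ≤ 1.000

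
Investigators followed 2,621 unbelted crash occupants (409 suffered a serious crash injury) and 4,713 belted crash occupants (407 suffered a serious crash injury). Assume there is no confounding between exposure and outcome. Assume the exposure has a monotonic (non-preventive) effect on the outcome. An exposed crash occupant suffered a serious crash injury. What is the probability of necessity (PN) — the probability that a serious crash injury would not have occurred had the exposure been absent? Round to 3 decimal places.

PN ≈ 0.447

p₁ = P(outcome | exposed) = 409/2621 = 0.15605
p₀ = P(outcome | unexposed) = 407/4713 = 0.086357
Under exogeneity and monotonicity, PN = (p₁ − p₀) / p₁.
PN = (0.15605 − 0.086357) / 0.15605 = 0.06969 / 0.15605 ≈ 0.4466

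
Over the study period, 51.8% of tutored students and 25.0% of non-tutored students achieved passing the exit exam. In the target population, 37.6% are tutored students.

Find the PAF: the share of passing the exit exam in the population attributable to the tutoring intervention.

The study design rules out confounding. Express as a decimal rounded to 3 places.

PAF ≈ 0.287

p₁ = 0.518, p₀ = 0.25.
Overall risk P(Y=1) = π·p₁ + (1−π)·p₀ = 0.376×0.518 + 0.624×0.25 = 0.35077.
Under exogeneity, PAF = [P(Y=1) − p₀] / P(Y=1).
PAF = (0.35077 − 0.25) / 0.35077 ≈ 0.2873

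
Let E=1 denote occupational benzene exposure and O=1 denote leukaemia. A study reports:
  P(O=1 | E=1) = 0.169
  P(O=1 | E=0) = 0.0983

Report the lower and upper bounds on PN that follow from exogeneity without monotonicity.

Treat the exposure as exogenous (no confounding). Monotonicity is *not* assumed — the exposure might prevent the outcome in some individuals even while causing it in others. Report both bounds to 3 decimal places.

0.418 ≤ PN ≤ 1.000

Let p₁ = 0.169, p₀ = 0.0983.
Under exogeneity alone the bounds on PN are max{0,(p₁−p₀)/p₁} ≤ PN ≤ min{1,(1−p₀)/p₁}.
  lower = (p₁ − p₀)/p₁ = 0.0707 / 0.169 ≈ 0.4183
  upper = min{1, (1 − p₀)/p₁} = 0.9017 / 0.169 ≈ 5.3355 → capped at 1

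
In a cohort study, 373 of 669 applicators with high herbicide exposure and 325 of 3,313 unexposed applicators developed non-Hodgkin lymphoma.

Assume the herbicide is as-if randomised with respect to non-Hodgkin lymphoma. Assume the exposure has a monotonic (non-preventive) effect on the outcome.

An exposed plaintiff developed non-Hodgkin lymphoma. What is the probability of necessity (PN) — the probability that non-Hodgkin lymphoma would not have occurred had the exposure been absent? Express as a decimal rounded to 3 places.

PN ≈ 0.824

p₁ = P(outcome | exposed) = 373/669 = 0.55755
p₀ = P(outcome | unexposed) = 325/3313 = 0.098098
Under exogeneity and monotonicity, PN = (p₁ − p₀) / p₁.
PN = (0.55755 − 0.098098) / 0.55755 = 0.45945 / 0.55755 ≈ 0.8241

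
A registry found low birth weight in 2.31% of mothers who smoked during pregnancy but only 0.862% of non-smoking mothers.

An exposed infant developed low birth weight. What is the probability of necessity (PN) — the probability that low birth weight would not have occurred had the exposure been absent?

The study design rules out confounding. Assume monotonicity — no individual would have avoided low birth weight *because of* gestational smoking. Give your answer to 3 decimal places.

p₁ = 0.0231, p₀ = 0.00862.
Under exogeneity and monotonicity, PN = (p₁ − p₀) / p₁.
PN = (0.0231 − 0.00862) / 0.0231 = 0.01448 / 0.0231 ≈ 0.6268

PN ≈ 0.627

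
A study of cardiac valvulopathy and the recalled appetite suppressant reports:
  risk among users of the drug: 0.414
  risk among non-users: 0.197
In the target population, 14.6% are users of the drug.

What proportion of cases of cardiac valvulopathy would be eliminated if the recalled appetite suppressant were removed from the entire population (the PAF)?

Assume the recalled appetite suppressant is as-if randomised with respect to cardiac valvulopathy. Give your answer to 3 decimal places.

Let p₁ = 0.414, p₀ = 0.197.
Overall risk P(Y=1) = π·p₁ + (1−π)·p₀ = 0.146×0.414 + 0.854×0.197 = 0.22868.
Under exogeneity, PAF = [P(Y=1) − p₀] / P(Y=1).
PAF = (0.22868 − 0.197) / 0.22868 ≈ 0.1385

PAF ≈ 0.139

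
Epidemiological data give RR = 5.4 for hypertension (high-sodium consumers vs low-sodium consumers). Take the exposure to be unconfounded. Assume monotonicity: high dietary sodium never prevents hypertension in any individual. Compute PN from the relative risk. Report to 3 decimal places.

Under exogeneity and monotonicity, PN = (RR − 1) / RR = 1 − 1/RR.
PN = (5.4 − 1) / 5.4 = 4.4 / 5.4 ≈ 0.8148

PN ≈ 0.815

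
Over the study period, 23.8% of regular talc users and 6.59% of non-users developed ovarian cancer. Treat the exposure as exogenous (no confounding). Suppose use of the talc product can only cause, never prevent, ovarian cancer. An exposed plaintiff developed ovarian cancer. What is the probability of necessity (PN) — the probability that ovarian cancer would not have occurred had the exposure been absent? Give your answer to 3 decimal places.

PN ≈ 0.723

p₁ = 0.238, p₀ = 0.0659.
Under exogeneity and monotonicity, PN = (p₁ − p₀) / p₁.
PN = (0.238 − 0.0659) / 0.238 = 0.1721 / 0.238 ≈ 0.7231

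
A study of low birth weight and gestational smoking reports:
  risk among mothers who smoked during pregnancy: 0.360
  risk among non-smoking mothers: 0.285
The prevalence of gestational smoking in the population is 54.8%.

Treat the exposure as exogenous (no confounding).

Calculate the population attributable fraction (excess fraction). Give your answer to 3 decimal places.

Let p₁ = 0.36, p₀ = 0.285.
Overall risk P(Y=1) = π·p₁ + (1−π)·p₀ = 0.548×0.36 + 0.452×0.285 = 0.3261.
Under exogeneity, PAF = [P(Y=1) − p₀] / P(Y=1).
PAF = (0.3261 − 0.285) / 0.3261 ≈ 0.1260

PAF ≈ 0.126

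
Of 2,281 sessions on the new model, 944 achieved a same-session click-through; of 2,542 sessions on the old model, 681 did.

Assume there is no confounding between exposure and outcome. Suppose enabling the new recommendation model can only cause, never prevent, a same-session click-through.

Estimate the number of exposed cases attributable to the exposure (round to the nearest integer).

about 333 cases

p₁ = P(outcome | exposed) = 944/2281 = 0.41385
p₀ = P(outcome | unexposed) = 681/2542 = 0.2679
PN = (p₁ − p₀)/p₁ = (0.41385 − 0.2679) / 0.41385 ≈ 0.35267.
Attributable cases ≈ PN × (exposed cases) = 0.35267 × 944 ≈ 332.92.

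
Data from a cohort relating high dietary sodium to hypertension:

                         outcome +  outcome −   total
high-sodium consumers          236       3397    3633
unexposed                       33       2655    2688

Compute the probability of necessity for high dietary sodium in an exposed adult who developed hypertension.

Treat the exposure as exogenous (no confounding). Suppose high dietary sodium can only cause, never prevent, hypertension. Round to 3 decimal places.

PN ≈ 0.811

p₁ = P(outcome | exposed) = 236/3633 = 0.06496
p₀ = P(outcome | unexposed) = 33/2688 = 0.012277
Under exogeneity and monotonicity, PN = (p₁ − p₀) / p₁.
PN = (0.06496 − 0.012277) / 0.06496 = 0.052683 / 0.06496 ≈ 0.8110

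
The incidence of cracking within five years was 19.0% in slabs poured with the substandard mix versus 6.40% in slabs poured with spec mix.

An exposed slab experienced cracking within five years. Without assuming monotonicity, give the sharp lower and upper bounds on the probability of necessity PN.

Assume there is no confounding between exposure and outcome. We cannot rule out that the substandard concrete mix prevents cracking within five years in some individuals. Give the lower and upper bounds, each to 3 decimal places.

p₁ = 0.19, p₀ = 0.064.
Under exogeneity alone the bounds on PN are max{0,(p₁−p₀)/p₁} ≤ PN ≤ min{1,(1−p₀)/p₁}.
  lower = (p₁ − p₀)/p₁ = 0.126 / 0.19 ≈ 0.6632
  upper = min{1, (1 − p₀)/p₁} = 0.936 / 0.19 ≈ 4.9263 → capped at 1

0.663 ≤ PN ≤ 1.000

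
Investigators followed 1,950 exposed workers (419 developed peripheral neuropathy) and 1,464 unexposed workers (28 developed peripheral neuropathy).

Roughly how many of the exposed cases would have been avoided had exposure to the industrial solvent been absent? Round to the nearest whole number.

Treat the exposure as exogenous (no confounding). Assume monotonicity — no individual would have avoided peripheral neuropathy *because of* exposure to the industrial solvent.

p₁ = P(outcome | exposed) = 419/1950 = 0.21487
p₀ = P(outcome | unexposed) = 28/1464 = 0.019126
PN = (p₁ − p₀)/p₁ = (0.21487 − 0.019126) / 0.21487 ≈ 0.91099.
Attributable cases ≈ PN × (exposed cases) = 0.91099 × 419 ≈ 381.70.

about 382 cases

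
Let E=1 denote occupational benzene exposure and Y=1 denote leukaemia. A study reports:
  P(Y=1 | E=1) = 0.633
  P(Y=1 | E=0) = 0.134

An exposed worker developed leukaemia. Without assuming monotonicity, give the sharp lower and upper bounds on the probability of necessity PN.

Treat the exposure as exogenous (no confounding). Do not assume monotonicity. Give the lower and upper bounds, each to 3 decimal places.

0.788 ≤ PN ≤ 1.000

Let p₁ = 0.633, p₀ = 0.134.
Under exogeneity alone the bounds on PN are max{0,(p₁−p₀)/p₁} ≤ PN ≤ min{1,(1−p₀)/p₁}.
  lower = (p₁ − p₀)/p₁ = 0.499 / 0.633 ≈ 0.7883
  upper = min{1, (1 − p₀)/p₁} = 0.866 / 0.633 ≈ 1.3681 → capped at 1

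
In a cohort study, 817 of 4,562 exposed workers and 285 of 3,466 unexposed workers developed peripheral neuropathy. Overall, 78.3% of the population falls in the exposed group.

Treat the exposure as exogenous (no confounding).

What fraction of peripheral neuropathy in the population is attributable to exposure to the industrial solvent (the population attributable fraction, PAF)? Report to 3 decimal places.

PAF ≈ 0.480

p₁ = P(outcome | exposed) = 817/4562 = 0.17909
p₀ = P(outcome | unexposed) = 285/3466 = 0.082227
Overall risk P(Y=1) = π·p₁ + (1−π)·p₀ = 0.783×0.17909 + 0.217×0.082227 = 0.15807.
Under exogeneity, PAF = [P(Y=1) − p₀] / P(Y=1).
PAF = (0.15807 − 0.082227) / 0.15807 ≈ 0.4798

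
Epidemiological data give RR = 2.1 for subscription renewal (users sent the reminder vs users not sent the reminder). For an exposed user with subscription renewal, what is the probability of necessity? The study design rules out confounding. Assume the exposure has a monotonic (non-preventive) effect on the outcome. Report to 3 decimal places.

Under exogeneity and monotonicity, PN = (RR − 1) / RR = 1 − 1/RR.
PN = (2.1 − 1) / 2.1 = 1.1 / 2.1 ≈ 0.5238

PN ≈ 0.524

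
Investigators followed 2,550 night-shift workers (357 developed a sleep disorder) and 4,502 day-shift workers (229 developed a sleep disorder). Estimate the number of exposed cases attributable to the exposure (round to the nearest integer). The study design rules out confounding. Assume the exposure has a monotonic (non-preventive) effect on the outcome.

p₁ = P(outcome | exposed) = 357/2550 = 0.14
p₀ = P(outcome | unexposed) = 229/4502 = 0.050866
PN = (p₁ − p₀)/p₁ = (0.14 − 0.050866) / 0.14 ≈ 0.63667.
Attributable cases ≈ PN × (exposed cases) = 0.63667 × 357 ≈ 227.29.

about 227 cases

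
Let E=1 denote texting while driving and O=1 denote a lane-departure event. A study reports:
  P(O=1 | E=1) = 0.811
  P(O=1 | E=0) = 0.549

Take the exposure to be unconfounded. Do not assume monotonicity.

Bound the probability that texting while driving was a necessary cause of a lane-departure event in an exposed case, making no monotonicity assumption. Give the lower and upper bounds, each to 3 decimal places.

Let p₁ = 0.811, p₀ = 0.549.
Under exogeneity alone the bounds on PN are max{0,(p₁−p₀)/p₁} ≤ PN ≤ min{1,(1−p₀)/p₁}.
  lower = (p₁ − p₀)/p₁ = 0.262 / 0.811 ≈ 0.3231
  upper = min{1, (1 − p₀)/p₁} = 0.451 / 0.811 ≈ 0.5561

0.323 ≤ PN ≤ 0.556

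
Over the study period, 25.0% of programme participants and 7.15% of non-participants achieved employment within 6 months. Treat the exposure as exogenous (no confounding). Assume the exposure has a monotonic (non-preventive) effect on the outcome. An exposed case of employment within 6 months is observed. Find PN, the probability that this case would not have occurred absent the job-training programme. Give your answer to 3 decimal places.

p₁ = 0.25, p₀ = 0.0715.
Under exogeneity and monotonicity, PN = (p₁ − p₀) / p₁.
PN = (0.25 − 0.0715) / 0.25 = 0.1785 / 0.25 ≈ 0.7140

PN ≈ 0.714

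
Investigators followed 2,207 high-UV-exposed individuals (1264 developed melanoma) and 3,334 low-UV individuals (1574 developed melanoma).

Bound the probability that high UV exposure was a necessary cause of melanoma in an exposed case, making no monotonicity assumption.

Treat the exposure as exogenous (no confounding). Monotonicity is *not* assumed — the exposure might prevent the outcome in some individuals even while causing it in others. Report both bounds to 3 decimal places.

0.176 ≤ PN ≤ 0.922

p₁ = P(outcome | exposed) = 1264/2207 = 0.57272
p₀ = P(outcome | unexposed) = 1574/3334 = 0.47211
Under exogeneity alone the bounds on PN are max{0,(p₁−p₀)/p₁} ≤ PN ≤ min{1,(1−p₀)/p₁}.
  lower = (p₁ − p₀)/p₁ = 0.10062 / 0.57272 ≈ 0.1757
  upper = min{1, (1 − p₀)/p₁} = 0.52789 / 0.57272 ≈ 0.9217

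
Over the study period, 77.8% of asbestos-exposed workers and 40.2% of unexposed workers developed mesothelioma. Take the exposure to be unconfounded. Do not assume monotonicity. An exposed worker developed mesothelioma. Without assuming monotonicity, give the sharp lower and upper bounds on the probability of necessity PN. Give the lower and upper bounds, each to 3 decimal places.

p₁ = 0.778, p₀ = 0.402.
Under exogeneity alone the bounds on PN are max{0,(p₁−p₀)/p₁} ≤ PN ≤ min{1,(1−p₀)/p₁}.
  lower = (p₁ − p₀)/p₁ = 0.376 / 0.778 ≈ 0.4833
  upper = min{1, (1 − p₀)/p₁} = 0.598 / 0.778 ≈ 0.7686

0.483 ≤ PN ≤ 0.769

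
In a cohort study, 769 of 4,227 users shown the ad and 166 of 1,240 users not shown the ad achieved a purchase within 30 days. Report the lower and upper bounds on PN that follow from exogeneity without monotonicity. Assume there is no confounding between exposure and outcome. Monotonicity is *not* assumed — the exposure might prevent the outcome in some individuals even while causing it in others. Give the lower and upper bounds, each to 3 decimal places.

0.264 ≤ PN ≤ 1.000

p₁ = P(outcome | exposed) = 769/4227 = 0.18193
p₀ = P(outcome | unexposed) = 166/1240 = 0.13387
Under exogeneity alone the bounds on PN are max{0,(p₁−p₀)/p₁} ≤ PN ≤ min{1,(1−p₀)/p₁}.
  lower = (p₁ − p₀)/p₁ = 0.048055 / 0.18193 ≈ 0.2641
  upper = min{1, (1 − p₀)/p₁} = 0.86613 / 0.18193 ≈ 4.7609 → capped at 1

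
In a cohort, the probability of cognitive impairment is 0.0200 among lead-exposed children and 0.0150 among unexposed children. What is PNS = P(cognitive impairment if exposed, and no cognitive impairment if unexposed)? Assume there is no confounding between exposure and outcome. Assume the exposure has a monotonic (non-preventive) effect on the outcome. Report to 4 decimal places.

PNS ≈ 0.0050

Let p₁ = 0.02, p₀ = 0.015.
Under exogeneity and monotonicity, PNS = p₁ − p₀.
PNS = 0.02 − 0.015 = 0.005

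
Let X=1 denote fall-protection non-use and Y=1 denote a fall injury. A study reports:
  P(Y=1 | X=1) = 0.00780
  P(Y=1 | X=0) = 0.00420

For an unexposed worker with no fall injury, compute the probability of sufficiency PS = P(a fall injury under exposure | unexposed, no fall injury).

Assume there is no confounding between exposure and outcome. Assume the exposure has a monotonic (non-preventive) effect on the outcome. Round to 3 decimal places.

PS ≈ 0.004

Let p₁ = 0.0078, p₀ = 0.0042.
Under exogeneity and monotonicity, PS = (p₁ − p₀) / (1 − p₀).
PS = (0.0078 − 0.0042) / (1 − 0.0042) = 0.0036 / 0.9958 ≈ 0.0036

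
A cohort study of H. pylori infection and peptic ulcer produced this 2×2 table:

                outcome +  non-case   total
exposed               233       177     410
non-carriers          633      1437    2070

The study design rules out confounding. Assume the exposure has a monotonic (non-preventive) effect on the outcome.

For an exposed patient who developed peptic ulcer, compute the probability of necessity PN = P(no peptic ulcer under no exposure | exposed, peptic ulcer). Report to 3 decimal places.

PN ≈ 0.462

p₁ = P(outcome | exposed) = 233/410 = 0.56829
p₀ = P(outcome | unexposed) = 633/2070 = 0.3058
Under exogeneity and monotonicity, PN = (p₁ − p₀)/p₁.
PN = (0.56829 − 0.3058) / 0.56829 ≈ 0.4619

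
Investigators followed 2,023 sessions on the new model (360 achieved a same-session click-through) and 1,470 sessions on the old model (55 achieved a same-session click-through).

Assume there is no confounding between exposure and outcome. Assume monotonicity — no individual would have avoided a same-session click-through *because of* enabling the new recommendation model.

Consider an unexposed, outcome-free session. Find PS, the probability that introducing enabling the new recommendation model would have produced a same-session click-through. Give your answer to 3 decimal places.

p₁ = P(outcome | exposed) = 360/2023 = 0.17795
p₀ = P(outcome | unexposed) = 55/1470 = 0.037415
Under exogeneity and monotonicity, PS = (p₁ − p₀) / (1 − p₀).
PS = (0.17795 − 0.037415) / (1 − 0.037415) = 0.14054 / 0.96259 ≈ 0.1460

PS ≈ 0.146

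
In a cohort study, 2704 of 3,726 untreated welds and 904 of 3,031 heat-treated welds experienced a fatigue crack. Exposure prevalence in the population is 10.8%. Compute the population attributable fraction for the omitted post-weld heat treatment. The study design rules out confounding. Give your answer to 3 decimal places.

p₁ = P(outcome | exposed) = 2704/3726 = 0.72571
p₀ = P(outcome | unexposed) = 904/3031 = 0.29825
Overall risk P(Y=1) = π·p₁ + (1−π)·p₀ = 0.108×0.72571 + 0.892×0.29825 = 0.34442.
Under exogeneity, PAF = [P(Y=1) − p₀] / P(Y=1).
PAF = (0.34442 − 0.29825) / 0.34442 ≈ 0.1340

PAF ≈ 0.134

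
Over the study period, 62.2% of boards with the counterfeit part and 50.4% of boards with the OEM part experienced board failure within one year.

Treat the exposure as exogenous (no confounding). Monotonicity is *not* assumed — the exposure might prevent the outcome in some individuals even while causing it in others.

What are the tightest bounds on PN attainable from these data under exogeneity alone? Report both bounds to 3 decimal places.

p₁ = 0.622, p₀ = 0.504.
Under exogeneity alone the bounds on PN are max{0,(p₁−p₀)/p₁} ≤ PN ≤ min{1,(1−p₀)/p₁}.
  lower = (p₁ − p₀)/p₁ = 0.118 / 0.622 ≈ 0.1897
  upper = min{1, (1 − p₀)/p₁} = 0.496 / 0.622 ≈ 0.7974

0.190 ≤ PN ≤ 0.797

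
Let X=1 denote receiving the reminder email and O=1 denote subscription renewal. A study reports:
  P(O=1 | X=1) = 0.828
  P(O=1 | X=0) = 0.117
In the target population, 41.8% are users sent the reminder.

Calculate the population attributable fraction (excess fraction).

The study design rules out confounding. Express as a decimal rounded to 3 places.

Let p₁ = 0.828, p₀ = 0.117.
Overall risk P(Y=1) = π·p₁ + (1−π)·p₀ = 0.418×0.828 + 0.582×0.117 = 0.4142.
Under exogeneity, PAF = [P(Y=1) − p₀] / P(Y=1).
PAF = (0.4142 − 0.117) / 0.4142 ≈ 0.7175

PAF ≈ 0.718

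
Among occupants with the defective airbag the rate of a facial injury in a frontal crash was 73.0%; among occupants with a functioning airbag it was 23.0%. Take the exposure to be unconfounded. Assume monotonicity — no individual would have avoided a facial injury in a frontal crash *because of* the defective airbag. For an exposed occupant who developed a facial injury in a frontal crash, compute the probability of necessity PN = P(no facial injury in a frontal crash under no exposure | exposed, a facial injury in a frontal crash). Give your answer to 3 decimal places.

p₁ = 0.73, p₀ = 0.23.
Under exogeneity and monotonicity, PN = (p₁ − p₀) / p₁.
PN = (0.73 − 0.23) / 0.73 = 0.5 / 0.73 ≈ 0.6849

PN ≈ 0.685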